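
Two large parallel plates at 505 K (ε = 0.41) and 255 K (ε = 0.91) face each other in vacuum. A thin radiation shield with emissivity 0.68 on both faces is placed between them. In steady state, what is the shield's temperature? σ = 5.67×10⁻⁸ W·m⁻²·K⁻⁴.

In steady state the net flux on the hot side equals that on the cold side.
σ(T₁⁴−T_s⁴)/D₁ = σ(T_s⁴−T₂⁴)/D₂, with D₁ = 1/ε₁+1/ε_s−1 = 2.910, D₂ = 1/ε_s+1/ε₂−1 = 1.569.
Solve for T_s⁴: T_s⁴ = (D₂·T₁⁴ + D₁·T₂⁴)/(D₁+D₂) = 2.554×10¹⁰ K⁴.

T_s ≈ 400 K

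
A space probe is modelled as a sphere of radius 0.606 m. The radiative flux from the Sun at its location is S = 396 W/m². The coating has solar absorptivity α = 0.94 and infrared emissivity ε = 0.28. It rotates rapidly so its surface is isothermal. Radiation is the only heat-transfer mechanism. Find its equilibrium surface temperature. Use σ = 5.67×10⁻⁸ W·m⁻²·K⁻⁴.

T ≈ 277 K

At equilibrium, absorbed power = emitted power.
Absorbing cross-section = πr² = 1.154 m²; emitting surface = 4πr² = 4.615 m² (ratio 4).
αS·A_cross = εσ·A_surf·T⁴  ⇒  T⁴ = αS/(ε·4σ).
T⁴ = 0.940·396/(0.28·4·5.67×10⁻⁸) = 5.862×10⁹ K⁴.
T = (5.862×10⁹)^(1/4).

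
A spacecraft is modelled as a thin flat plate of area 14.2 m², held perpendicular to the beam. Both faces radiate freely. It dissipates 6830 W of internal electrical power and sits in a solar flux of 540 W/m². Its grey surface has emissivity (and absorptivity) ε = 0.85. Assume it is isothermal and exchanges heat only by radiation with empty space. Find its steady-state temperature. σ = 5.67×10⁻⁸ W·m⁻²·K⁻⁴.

T ≈ 314 K

At steady state, absorbed solar power + internal power = radiated power.
Absorbed: α·S·A_cross = 0.85·540·14.20 = 6518 W (cross-section A).
Total input = 6518 + 6830 = 13350 W.
Radiated: εσ·A_surf·T⁴ with A_surf = 2A = 28.40 m².
T⁴ = 13350/(0.85·5.67×10⁻⁸·28.40) = 9.752×10⁹ K⁴.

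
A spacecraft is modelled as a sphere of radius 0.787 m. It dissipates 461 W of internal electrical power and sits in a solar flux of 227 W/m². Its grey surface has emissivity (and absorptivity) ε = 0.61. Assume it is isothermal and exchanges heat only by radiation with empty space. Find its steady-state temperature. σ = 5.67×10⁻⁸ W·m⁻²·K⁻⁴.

T ≈ 228 K

At steady state, absorbed solar power + internal power = radiated power.
Absorbed: α·S·A_cross = 0.61·227·1.946 = 269.4 W (cross-section πr²).
Total input = 269.4 + 461 = 730.4 W.
Radiated: εσ·A_surf·T⁴ with A_surf = 4πr² = 7.783 m².
T⁴ = 730.4/(0.61·5.67×10⁻⁸·7.783) = 2.713×10⁹ K⁴.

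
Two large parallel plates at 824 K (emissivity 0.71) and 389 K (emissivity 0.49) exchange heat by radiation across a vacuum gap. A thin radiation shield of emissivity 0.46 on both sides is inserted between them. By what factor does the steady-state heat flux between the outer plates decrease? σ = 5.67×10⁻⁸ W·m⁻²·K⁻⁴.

Without shield: q₀ = σΔ(T⁴)/(1/ε₁+1/ε₂−1) with denominator 2.449.
With shield the two gaps are in series; the resistances add: (1/ε₁+1/ε_s−1)+(1/ε_s+1/ε₂−1) = 2.582+3.215 = 5.797.
Heat-flux ratio q₀/q = 5.797/2.449.

factor ≈ 2.37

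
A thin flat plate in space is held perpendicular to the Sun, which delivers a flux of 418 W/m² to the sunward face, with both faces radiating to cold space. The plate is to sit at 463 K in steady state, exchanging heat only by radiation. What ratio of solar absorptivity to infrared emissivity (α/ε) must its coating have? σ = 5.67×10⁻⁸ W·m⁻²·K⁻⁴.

Balance: αS·A = εσ·2A·T⁴ ⇒ α/ε = 2σT⁴/S.
α/ε = 2·5.67×10⁻⁸·(463)⁴/418 = 2·5.67×10⁻⁸·4.595×10¹⁰/418.

α/ε ≈ 12.5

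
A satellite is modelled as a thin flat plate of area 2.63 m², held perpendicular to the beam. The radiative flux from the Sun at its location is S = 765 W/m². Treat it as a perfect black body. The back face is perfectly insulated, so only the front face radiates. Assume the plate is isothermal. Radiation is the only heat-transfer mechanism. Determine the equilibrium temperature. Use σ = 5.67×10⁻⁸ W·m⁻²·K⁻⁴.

T ≈ 341 K

At equilibrium, absorbed power = emitted power.
Absorbing cross-section = A = 2.630 m²; emitting surface = A = 2.630 m² (ratio 1).
S·A_cross = εσ·A_surf·T⁴  ⇒  T⁴ = S/(1σ).
T⁴ = 1.00·765/(1·5.67×10⁻⁸) = 1.349×10¹⁰ K⁴.
T = (1.349×10¹⁰)^(1/4).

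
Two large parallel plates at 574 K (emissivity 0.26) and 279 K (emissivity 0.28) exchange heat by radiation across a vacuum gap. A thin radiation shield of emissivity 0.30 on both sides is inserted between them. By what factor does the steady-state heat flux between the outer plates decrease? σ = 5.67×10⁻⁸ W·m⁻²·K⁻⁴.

factor ≈ 1.88

Without shield: q₀ = σΔ(T⁴)/(1/ε₁+1/ε₂−1) with denominator 6.418.
With shield the two gaps are in series; the resistances add: (1/ε₁+1/ε_s−1)+(1/ε_s+1/ε₂−1) = 6.179+5.905 = 12.08.
Heat-flux ratio q₀/q = 12.08/6.418.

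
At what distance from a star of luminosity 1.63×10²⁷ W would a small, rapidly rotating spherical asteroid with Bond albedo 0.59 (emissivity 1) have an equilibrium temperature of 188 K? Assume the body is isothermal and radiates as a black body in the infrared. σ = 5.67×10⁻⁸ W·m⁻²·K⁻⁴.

d ≈ 4.33×10¹¹ m

For an isothermal black-emitting sphere, (1−a)S·πr² = σ·4πr²·T⁴ ⇒ S = 4σT⁴/(1−a).
S = 4·5.67×10⁻⁸·(188)⁴/0.410 = 691.0 W/m².
Flux falls as S = L/(4πd²), so d = √(L/(4πS)) = √(1.63×10²⁷/(4π·691.0)).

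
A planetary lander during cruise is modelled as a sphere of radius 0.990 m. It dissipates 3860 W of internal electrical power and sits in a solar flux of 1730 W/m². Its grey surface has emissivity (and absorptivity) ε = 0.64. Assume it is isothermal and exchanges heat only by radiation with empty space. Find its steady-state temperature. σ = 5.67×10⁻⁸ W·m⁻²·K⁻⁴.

At steady state, absorbed solar power + internal power = radiated power.
Absorbed: α·S·A_cross = 0.64·1730·3.079 = 3409 W (cross-section πr²).
Total input = 3409 + 3860 = 7269 W.
Radiated: εσ·A_surf·T⁴ with A_surf = 4πr² = 12.32 m².
T⁴ = 7269/(0.64·5.67×10⁻⁸·12.32) = 1.626×10¹⁰ K⁴.

T ≈ 357 K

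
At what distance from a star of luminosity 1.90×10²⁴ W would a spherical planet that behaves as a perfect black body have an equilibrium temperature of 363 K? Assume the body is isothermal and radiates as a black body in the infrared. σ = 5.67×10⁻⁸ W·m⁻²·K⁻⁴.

For an isothermal black-emitting sphere, (1−a)S·πr² = σ·4πr²·T⁴ ⇒ S = 4σT⁴/(1−a).
S = 4·5.67×10⁻⁸·(363)⁴/1.00 = 3938 W/m².
Flux falls as S = L/(4πd²), so d = √(L/(4πS)) = √(1.90×10²⁴/(4π·3938)).

d ≈ 6.20×10⁹ m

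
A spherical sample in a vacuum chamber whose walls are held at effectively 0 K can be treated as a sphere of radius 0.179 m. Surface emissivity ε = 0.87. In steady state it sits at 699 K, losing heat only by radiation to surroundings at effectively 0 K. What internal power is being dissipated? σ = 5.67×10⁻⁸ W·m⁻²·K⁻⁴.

Steady state: P = εσA T⁴.
A = 4πr² = 0.4026 m²; T⁴ = (699)⁴ = 2.387×10¹¹ K⁴.
P = 0.87 × 5.67×10⁻⁸ × 0.4026 × 2.387×10¹¹.

P ≈ 4740 W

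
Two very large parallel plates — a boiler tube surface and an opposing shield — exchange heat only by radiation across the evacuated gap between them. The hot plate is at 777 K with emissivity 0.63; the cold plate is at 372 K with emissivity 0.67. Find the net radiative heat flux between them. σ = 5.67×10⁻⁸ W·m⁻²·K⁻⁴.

q ≈ 9410 W/m²

For two infinite grey parallel plates, q = σ(T₁⁴ − T₂⁴)/(1/ε₁ + 1/ε₂ − 1).
T₁⁴ − T₂⁴ = 3.645×10¹¹ − 1.915×10¹⁰ = 3.453×10¹¹ K⁴.
1/ε₁ + 1/ε₂ − 1 = 1.587 + 1.493 − 1 = 2.080.
q = 5.67×10⁻⁸ × 3.453×10¹¹ / 2.080.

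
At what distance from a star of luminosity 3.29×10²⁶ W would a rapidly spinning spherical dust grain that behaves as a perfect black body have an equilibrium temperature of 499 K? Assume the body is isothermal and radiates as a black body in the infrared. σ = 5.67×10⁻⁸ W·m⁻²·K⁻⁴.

d ≈ 4.31×10¹⁰ m

For an isothermal black-emitting sphere, (1−a)S·πr² = σ·4πr²·T⁴ ⇒ S = 4σT⁴/(1−a).
S = 4·5.67×10⁻⁸·(499)⁴/1.00 = 14060 W/m².
Flux falls as S = L/(4πd²), so d = √(L/(4πS)) = √(3.29×10²⁶/(4π·14060)).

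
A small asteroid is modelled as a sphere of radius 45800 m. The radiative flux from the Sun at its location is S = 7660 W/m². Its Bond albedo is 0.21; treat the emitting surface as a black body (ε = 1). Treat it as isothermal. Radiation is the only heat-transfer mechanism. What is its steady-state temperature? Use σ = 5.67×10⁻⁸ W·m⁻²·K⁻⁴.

At equilibrium, absorbed power = emitted power.
Absorbing cross-section = πr² = 6.590×10⁹ m²; emitting surface = 4πr² = 2.636×10¹⁰ m² (ratio 4).
(1−a)S·A_cross = εσ·A_surf·T⁴  ⇒  T⁴ = (1−a)S/(4σ).
T⁴ = 0.790·7660/(4·5.67×10⁻⁸) = 2.668×10¹⁰ K⁴.
T = (2.668×10¹⁰)^(1/4).

T ≈ 404 K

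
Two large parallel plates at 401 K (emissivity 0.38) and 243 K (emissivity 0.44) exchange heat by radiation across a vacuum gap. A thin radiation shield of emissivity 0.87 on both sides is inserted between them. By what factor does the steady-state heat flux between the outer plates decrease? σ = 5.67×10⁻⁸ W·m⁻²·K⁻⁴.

Without shield: q₀ = σΔ(T⁴)/(1/ε₁+1/ε₂−1) with denominator 3.904.
With shield the two gaps are in series; the resistances add: (1/ε₁+1/ε_s−1)+(1/ε_s+1/ε₂−1) = 2.781+2.422 = 5.203.
Heat-flux ratio q₀/q = 5.203/3.904.

factor ≈ 1.33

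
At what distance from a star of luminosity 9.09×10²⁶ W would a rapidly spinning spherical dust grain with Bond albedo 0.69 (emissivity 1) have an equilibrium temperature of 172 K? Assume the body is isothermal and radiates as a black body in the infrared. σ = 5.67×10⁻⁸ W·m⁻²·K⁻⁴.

d ≈ 3.36×10¹¹ m

For an isothermal black-emitting sphere, (1−a)S·πr² = σ·4πr²·T⁴ ⇒ S = 4σT⁴/(1−a).
S = 4·5.67×10⁻⁸·(172)⁴/0.310 = 640.3 W/m².
Flux falls as S = L/(4πd²), so d = √(L/(4πS)) = √(9.09×10²⁶/(4π·640.3)).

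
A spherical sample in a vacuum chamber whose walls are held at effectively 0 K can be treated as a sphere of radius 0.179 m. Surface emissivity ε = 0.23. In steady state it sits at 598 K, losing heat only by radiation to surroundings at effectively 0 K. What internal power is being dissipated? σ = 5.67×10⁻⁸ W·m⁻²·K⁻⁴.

P ≈ 671 W

Steady state: P = εσA T⁴.
A = 4πr² = 0.4026 m²; T⁴ = (598)⁴ = 1.279×10¹¹ K⁴.
P = 0.23 × 5.67×10⁻⁸ × 0.4026 × 1.279×10¹¹.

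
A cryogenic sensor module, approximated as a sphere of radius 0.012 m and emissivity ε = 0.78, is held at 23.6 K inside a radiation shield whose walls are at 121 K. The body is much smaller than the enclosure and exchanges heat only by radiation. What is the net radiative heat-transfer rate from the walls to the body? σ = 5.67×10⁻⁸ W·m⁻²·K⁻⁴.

P_net ≈ 0.0171 W

For a small grey body in a large enclosure: P_net = εσA(T_body⁴ − T_wall⁴).
A = 4πr² = 0.001810 m²; T_body⁴ − T_wall⁴ = 3.102×10⁵ − 2.144×10⁸ = -2.140×10⁸ K⁴.
|P_net| = 0.78·5.67×10⁻⁸·0.001810·2.140×10⁸.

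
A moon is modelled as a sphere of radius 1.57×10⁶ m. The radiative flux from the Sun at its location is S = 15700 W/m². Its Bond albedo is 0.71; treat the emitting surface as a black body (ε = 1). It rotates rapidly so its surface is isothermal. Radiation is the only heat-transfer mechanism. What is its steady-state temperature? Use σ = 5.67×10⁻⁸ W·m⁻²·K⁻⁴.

At equilibrium, absorbed power = emitted power.
Absorbing cross-section = πr² = 7.744×10¹² m²; emitting surface = 4πr² = 3.097×10¹³ m² (ratio 4).
(1−a)S·A_cross = εσ·A_surf·T⁴  ⇒  T⁴ = (1−a)S/(4σ).
T⁴ = 0.290·15700/(4·5.67×10⁻⁸) = 2.007×10¹⁰ K⁴.
T = (2.007×10¹⁰)^(1/4).

T ≈ 376 K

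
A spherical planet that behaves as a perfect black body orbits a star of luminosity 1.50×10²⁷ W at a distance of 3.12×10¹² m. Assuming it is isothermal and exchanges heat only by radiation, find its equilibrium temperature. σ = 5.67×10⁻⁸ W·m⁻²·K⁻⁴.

T ≈ 85.7 K

First find the stellar flux at distance d: S = L/(4πd²) = 1.50×10²⁷/(4π·(3.12×10¹²)²) = 12.26 W/m².
For an isothermal sphere, absorbed (1−a)S·πr² = emitted σ·4πr²·T⁴, so T⁴ = (1−a)S/(4σ).
T⁴ = 1.00·12.26/(4·5.67×10⁻⁸) = 5.407×10⁷ K⁴.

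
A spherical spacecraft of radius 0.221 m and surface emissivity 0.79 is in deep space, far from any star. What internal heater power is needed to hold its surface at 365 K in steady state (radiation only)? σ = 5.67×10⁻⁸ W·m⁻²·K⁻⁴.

P ≈ 488 W

P = εσ·4πr²·T⁴.
4πr² = 0.6138 m²; T⁴ = 1.775×10¹⁰ K⁴.
P = 0.79·5.67×10⁻⁸·0.6138·1.775×10¹⁰.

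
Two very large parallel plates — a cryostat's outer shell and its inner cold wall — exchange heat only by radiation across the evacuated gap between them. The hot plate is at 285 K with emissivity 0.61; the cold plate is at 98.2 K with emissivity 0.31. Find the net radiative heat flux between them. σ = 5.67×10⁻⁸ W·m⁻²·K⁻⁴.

q ≈ 95.4 W/m²

For two infinite grey parallel plates, q = σ(T₁⁴ − T₂⁴)/(1/ε₁ + 1/ε₂ − 1).
T₁⁴ − T₂⁴ = 6.598×10⁹ − 9.299×10⁷ = 6.505×10⁹ K⁴.
1/ε₁ + 1/ε₂ − 1 = 1.639 + 3.226 − 1 = 3.865.
q = 5.67×10⁻⁸ × 6.505×10⁹ / 3.865.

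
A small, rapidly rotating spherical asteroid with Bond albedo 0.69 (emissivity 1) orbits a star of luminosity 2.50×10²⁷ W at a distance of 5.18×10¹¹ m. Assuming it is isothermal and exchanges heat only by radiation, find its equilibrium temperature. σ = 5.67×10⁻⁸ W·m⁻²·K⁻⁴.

T ≈ 178 K

First find the stellar flux at distance d: S = L/(4πd²) = 2.50×10²⁷/(4π·(5.18×10¹¹)²) = 741.4 W/m².
For an isothermal sphere, absorbed (1−a)S·πr² = emitted σ·4πr²·T⁴, so T⁴ = (1−a)S/(4σ).
T⁴ = 0.310·741.4/(4·5.67×10⁻⁸) = 1.013×10⁹ K⁴.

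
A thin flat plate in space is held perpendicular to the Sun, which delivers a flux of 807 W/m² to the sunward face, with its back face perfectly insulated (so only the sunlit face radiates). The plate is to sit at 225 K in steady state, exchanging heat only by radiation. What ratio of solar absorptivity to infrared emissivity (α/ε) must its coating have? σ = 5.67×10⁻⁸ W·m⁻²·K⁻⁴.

α/ε ≈ 0.180

Balance: αS·A = εσ·1A·T⁴ ⇒ α/ε = σT⁴/S.
α/ε = 5.67×10⁻⁸·(225)⁴/807 = 5.67×10⁻⁸·2.563×10⁹/807.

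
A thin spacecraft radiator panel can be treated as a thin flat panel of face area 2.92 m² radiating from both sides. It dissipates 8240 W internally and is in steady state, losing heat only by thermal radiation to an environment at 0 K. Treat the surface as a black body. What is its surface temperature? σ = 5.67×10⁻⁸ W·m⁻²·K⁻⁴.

Steady state: internal power = radiated power, P = εσA T⁴.
Radiating area A = 2·2.92 = 5.840 m².
T⁴ = P/(εσA) = 8240/(1.0·5.67×10⁻⁸·5.840) = 2.488×10¹⁰ K⁴.
T = (2.488×10¹⁰)^(1/4).

T ≈ 397 K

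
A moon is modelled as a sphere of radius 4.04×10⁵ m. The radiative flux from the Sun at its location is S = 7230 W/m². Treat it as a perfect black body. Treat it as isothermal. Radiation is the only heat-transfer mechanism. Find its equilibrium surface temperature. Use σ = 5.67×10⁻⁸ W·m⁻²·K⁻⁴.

T ≈ 423 K

At equilibrium, absorbed power = emitted power.
Absorbing cross-section = πr² = 5.128×10¹¹ m²; emitting surface = 4πr² = 2.051×10¹² m² (ratio 4).
S·A_cross = εσ·A_surf·T⁴  ⇒  T⁴ = S/(4σ).
T⁴ = 1.00·7230/(4·5.67×10⁻⁸) = 3.188×10¹⁰ K⁴.
T = (3.188×10¹⁰)^(1/4).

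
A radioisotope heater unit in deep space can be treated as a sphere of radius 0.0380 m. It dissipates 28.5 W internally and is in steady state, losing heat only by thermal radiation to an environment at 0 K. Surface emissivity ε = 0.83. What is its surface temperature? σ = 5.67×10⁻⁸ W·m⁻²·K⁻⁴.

T ≈ 427 K

Steady state: internal power = radiated power, P = εσA T⁴.
Radiating area A = 4πr² = 0.01815 m².
T⁴ = P/(εσA) = 28.5/(0.83·5.67×10⁻⁸·0.01815) = 3.337×10¹⁰ K⁴.
T = (3.337×10¹⁰)^(1/4).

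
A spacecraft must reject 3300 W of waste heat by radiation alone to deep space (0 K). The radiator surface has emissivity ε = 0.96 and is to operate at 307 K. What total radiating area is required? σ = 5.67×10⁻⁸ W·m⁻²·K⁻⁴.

P = εσA T⁴ ⇒ A = P/(εσT⁴).
T⁴ = 8.883×10⁹ K⁴.
A = 3300/(0.96 × 5.67×10⁻⁸ × 8.883×10⁹).

A ≈ 6.83 m²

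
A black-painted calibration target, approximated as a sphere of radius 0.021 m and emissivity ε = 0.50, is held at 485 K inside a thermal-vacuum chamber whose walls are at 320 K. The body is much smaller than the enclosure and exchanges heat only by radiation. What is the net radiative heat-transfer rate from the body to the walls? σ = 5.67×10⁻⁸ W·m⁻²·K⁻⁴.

For a small grey body in a large enclosure: P_net = εσA(T_body⁴ − T_wall⁴).
A = 4πr² = 0.005542 m²; T_body⁴ − T_wall⁴ = 5.533×10¹⁰ − 1.049×10¹⁰ = 4.485×10¹⁰ K⁴.
|P_net| = 0.50·5.67×10⁻⁸·0.005542·4.485×10¹⁰.

P_net ≈ 7.05 W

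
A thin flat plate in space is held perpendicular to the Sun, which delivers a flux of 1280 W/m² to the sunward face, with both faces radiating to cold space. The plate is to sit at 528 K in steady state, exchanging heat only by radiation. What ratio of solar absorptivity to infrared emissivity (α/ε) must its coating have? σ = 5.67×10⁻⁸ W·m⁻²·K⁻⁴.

α/ε ≈ 6.89

Balance: αS·A = εσ·2A·T⁴ ⇒ α/ε = 2σT⁴/S.
α/ε = 2·5.67×10⁻⁸·(528)⁴/1280 = 2·5.67×10⁻⁸·7.772×10¹⁰/1280.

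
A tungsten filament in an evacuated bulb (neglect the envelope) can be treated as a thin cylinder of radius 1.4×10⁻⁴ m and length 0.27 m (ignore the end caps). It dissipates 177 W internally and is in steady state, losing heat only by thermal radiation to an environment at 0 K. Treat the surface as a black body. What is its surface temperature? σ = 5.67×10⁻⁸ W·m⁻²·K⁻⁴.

Steady state: internal power = radiated power, P = εσA T⁴.
Radiating area A = 2πrL = 2.375×10⁻⁴ m².
T⁴ = P/(εσA) = 177/(1.0·5.67×10⁻⁸·2.375×10⁻⁴) = 1.314×10¹³ K⁴.
T = (1.314×10¹³)^(1/4).

T ≈ 1900 K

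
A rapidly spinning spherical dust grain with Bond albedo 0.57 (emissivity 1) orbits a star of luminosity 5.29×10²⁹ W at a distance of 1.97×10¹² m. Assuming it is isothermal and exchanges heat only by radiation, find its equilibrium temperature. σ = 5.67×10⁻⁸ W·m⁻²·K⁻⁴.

T ≈ 379 K

First find the stellar flux at distance d: S = L/(4πd²) = 5.29×10²⁹/(4π·(1.97×10¹²)²) = 10850 W/m².
For an isothermal sphere, absorbed (1−a)S·πr² = emitted σ·4πr²·T⁴, so T⁴ = (1−a)S/(4σ).
T⁴ = 0.430·10850/(4·5.67×10⁻⁸) = 2.057×10¹⁰ K⁴.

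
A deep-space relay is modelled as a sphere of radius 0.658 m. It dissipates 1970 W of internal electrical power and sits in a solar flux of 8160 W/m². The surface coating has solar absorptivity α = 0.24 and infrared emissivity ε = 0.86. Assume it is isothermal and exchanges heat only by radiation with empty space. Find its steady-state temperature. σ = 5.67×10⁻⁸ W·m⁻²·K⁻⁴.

T ≈ 364 K

At steady state, absorbed solar power + internal power = radiated power.
Absorbed: α·S·A_cross = 0.24·8160·1.360 = 2664 W (cross-section πr²).
Total input = 2664 + 1970 = 4634 W.
Radiated: εσ·A_surf·T⁴ with A_surf = 4πr² = 5.441 m².
T⁴ = 4634/(0.86·5.67×10⁻⁸·5.441) = 1.747×10¹⁰ K⁴.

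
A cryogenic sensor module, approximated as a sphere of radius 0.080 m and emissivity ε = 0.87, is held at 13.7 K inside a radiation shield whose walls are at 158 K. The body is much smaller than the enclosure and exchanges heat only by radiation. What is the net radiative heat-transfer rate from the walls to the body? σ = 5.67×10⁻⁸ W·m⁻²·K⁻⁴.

P_net ≈ 2.47 W

For a small grey body in a large enclosure: P_net = εσA(T_body⁴ − T_wall⁴).
A = 4πr² = 0.08042 m²; T_body⁴ − T_wall⁴ = 35230 − 6.232×10⁸ = -6.232×10⁸ K⁴.
|P_net| = 0.87·5.67×10⁻⁸·0.08042·6.232×10⁸.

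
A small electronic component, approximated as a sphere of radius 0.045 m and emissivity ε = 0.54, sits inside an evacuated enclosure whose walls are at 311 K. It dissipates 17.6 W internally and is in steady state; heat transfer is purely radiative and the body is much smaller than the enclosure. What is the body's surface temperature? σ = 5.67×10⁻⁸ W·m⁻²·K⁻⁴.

T ≈ 423 K

For a small grey body in a large enclosure, net radiated power = εσA(T⁴ − T_w⁴).
Steady state: P = εσA(T⁴ − T_w⁴) with A = 4πr² = 0.02545 m².
T⁴ = P/(εσA) + T_w⁴ = 17.6/(0.54·5.67×10⁻⁸·0.02545) + (311)⁴
    = 2.259×10¹⁰ + 9.355×10⁹ = 3.194×10¹⁰ K⁴.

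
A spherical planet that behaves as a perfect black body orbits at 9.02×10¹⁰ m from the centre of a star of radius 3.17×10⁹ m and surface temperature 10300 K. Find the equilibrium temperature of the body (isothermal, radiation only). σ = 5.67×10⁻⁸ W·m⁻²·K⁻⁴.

The star's surface emits σT_*⁴; at distance d the flux is S = σT_*⁴(R_*/d)².
S = 5.67×10⁻⁸·(10300)⁴·(3.17×10⁹/9.02×10¹⁰)² = 7.882×10⁵ W/m².
For an isothermal sphere T⁴ = (1−a)S/(4σ) = 3.475×10¹² K⁴.

T ≈ 1370 K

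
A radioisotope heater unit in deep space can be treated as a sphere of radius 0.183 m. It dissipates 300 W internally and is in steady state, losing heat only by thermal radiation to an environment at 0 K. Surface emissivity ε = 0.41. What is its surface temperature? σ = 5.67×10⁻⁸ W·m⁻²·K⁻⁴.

Steady state: internal power = radiated power, P = εσA T⁴.
Radiating area A = 4πr² = 0.4208 m².
T⁴ = P/(εσA) = 300/(0.41·5.67×10⁻⁸·0.4208) = 3.066×10¹⁰ K⁴.
T = (3.066×10¹⁰)^(1/4).

T ≈ 418 K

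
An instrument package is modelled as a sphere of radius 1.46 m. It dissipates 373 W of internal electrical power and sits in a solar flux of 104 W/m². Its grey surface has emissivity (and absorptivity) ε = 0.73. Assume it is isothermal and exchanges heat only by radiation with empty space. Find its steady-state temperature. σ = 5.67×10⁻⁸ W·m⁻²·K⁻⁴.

At steady state, absorbed solar power + internal power = radiated power.
Absorbed: α·S·A_cross = 0.73·104·6.697 = 508.4 W (cross-section πr²).
Total input = 508.4 + 373 = 881.4 W.
Radiated: εσ·A_surf·T⁴ with A_surf = 4πr² = 26.79 m².
T⁴ = 881.4/(0.73·5.67×10⁻⁸·26.79) = 7.950×10⁸ K⁴.

T ≈ 168 K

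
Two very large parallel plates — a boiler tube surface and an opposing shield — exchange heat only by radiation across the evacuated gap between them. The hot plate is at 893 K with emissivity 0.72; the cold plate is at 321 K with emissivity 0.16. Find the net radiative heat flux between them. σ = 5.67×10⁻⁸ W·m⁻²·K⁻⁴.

For two infinite grey parallel plates, q = σ(T₁⁴ − T₂⁴)/(1/ε₁ + 1/ε₂ − 1).
T₁⁴ − T₂⁴ = 6.359×10¹¹ − 1.062×10¹⁰ = 6.253×10¹¹ K⁴.
1/ε₁ + 1/ε₂ − 1 = 1.389 + 6.250 − 1 = 6.639.
q = 5.67×10⁻⁸ × 6.253×10¹¹ / 6.639.

q ≈ 5340 W/m²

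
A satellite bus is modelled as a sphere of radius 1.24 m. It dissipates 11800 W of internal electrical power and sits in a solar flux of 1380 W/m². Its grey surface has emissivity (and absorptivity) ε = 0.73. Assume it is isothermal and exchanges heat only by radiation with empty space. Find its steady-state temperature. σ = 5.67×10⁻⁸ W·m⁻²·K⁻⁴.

At steady state, absorbed solar power + internal power = radiated power.
Absorbed: α·S·A_cross = 0.73·1380·4.831 = 4866 W (cross-section πr²).
Total input = 4866 + 11800 = 16670 W.
Radiated: εσ·A_surf·T⁴ with A_surf = 4πr² = 19.32 m².
T⁴ = 16670/(0.73·5.67×10⁻⁸·19.32) = 2.084×10¹⁰ K⁴.

T ≈ 380 K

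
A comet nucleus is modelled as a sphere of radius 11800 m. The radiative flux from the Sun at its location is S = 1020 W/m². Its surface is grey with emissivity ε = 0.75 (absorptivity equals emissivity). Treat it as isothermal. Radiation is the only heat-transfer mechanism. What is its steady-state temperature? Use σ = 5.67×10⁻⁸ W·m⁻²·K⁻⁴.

T ≈ 259 K

At equilibrium, absorbed power = emitted power.
Absorbing cross-section = πr² = 4.374×10⁸ m²; emitting surface = 4πr² = 1.750×10⁹ m² (ratio 4).
εS·A_cross = εσ·A_surf·T⁴  ⇒  T⁴ = S/(4σ)   (ε cancels).
T⁴ = 1020/(4·5.67×10⁻⁸) = 4.497×10⁹ K⁴.
T = (4.497×10⁹)^(1/4).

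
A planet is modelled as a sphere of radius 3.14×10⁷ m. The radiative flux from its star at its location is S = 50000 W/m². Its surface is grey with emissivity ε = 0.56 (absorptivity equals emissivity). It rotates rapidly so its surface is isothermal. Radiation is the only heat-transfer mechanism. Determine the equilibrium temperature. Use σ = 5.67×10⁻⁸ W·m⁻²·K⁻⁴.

T ≈ 685 K

At equilibrium, absorbed power = emitted power.
Absorbing cross-section = πr² = 3.097×10¹⁵ m²; emitting surface = 4πr² = 1.239×10¹⁶ m² (ratio 4).
εS·A_cross = εσ·A_surf·T⁴  ⇒  T⁴ = S/(4σ)   (ε cancels).
T⁴ = 50000/(4·5.67×10⁻⁸) = 2.205×10¹¹ K⁴.
T = (2.205×10¹¹)^(1/4).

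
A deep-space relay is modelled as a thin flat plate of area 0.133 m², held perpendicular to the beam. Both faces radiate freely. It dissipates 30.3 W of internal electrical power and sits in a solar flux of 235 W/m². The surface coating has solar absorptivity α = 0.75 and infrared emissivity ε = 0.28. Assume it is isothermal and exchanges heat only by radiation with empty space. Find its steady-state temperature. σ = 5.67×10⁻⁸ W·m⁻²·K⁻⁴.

At steady state, absorbed solar power + internal power = radiated power.
Absorbed: α·S·A_cross = 0.75·235·0.1330 = 23.44 W (cross-section A).
Total input = 23.44 + 30.3 = 53.74 W.
Radiated: εσ·A_surf·T⁴ with A_surf = 2A = 0.2660 m².
T⁴ = 53.74/(0.28·5.67×10⁻⁸·0.2660) = 1.273×10¹⁰ K⁴.

T ≈ 336 K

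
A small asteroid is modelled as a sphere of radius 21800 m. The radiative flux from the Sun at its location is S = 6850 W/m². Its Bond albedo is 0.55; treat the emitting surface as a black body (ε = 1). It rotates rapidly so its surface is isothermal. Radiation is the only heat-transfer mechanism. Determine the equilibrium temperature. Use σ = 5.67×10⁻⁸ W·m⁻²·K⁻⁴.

T ≈ 341 K

At equilibrium, absorbed power = emitted power.
Absorbing cross-section = πr² = 1.493×10⁹ m²; emitting surface = 4πr² = 5.972×10⁹ m² (ratio 4).
(1−a)S·A_cross = εσ·A_surf·T⁴  ⇒  T⁴ = (1−a)S/(4σ).
T⁴ = 0.450·6850/(4·5.67×10⁻⁸) = 1.359×10¹⁰ K⁴.
T = (1.359×10¹⁰)^(1/4).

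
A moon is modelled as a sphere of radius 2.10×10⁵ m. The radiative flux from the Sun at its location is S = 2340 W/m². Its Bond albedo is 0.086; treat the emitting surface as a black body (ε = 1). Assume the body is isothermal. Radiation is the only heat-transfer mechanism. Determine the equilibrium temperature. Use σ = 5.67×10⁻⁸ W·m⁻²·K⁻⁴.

T ≈ 312 K

At equilibrium, absorbed power = emitted power.
Absorbing cross-section = πr² = 1.385×10¹¹ m²; emitting surface = 4πr² = 5.542×10¹¹ m² (ratio 4).
(1−a)S·A_cross = εσ·A_surf·T⁴  ⇒  T⁴ = (1−a)S/(4σ).
T⁴ = 0.914·2340/(4·5.67×10⁻⁸) = 9.430×10⁹ K⁴.
T = (9.430×10⁹)^(1/4).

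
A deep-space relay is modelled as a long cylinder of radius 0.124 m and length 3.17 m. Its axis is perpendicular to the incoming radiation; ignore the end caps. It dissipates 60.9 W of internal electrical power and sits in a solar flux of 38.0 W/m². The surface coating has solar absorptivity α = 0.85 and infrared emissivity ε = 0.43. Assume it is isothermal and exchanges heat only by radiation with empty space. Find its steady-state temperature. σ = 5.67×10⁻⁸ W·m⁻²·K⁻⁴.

T ≈ 195 K

At steady state, absorbed solar power + internal power = radiated power.
Absorbed: α·S·A_cross = 0.85·38.0·0.7862 = 25.39 W (cross-section 2rL).
Total input = 25.39 + 60.9 = 86.29 W.
Radiated: εσ·A_surf·T⁴ with A_surf = 2πrL = 2.470 m².
T⁴ = 86.29/(0.43·5.67×10⁻⁸·2.470) = 1.433×10⁹ K⁴.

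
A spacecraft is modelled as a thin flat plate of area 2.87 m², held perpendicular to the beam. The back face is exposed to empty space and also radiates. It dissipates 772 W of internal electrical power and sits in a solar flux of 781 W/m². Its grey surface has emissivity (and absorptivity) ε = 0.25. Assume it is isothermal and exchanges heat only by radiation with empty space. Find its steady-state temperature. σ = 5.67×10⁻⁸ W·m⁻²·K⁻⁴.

T ≈ 358 K

At steady state, absorbed solar power + internal power = radiated power.
Absorbed: α·S·A_cross = 0.25·781·2.870 = 560.4 W (cross-section A).
Total input = 560.4 + 772 = 1332 W.
Radiated: εσ·A_surf·T⁴ with A_surf = 2A = 5.740 m².
T⁴ = 1332/(0.25·5.67×10⁻⁸·5.740) = 1.638×10¹⁰ K⁴.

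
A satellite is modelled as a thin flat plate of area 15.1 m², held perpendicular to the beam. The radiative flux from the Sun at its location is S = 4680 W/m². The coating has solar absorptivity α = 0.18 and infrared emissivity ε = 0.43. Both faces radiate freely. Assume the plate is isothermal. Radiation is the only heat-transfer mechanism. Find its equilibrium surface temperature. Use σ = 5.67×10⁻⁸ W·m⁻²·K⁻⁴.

At equilibrium, absorbed power = emitted power.
Absorbing cross-section = A = 15.10 m²; emitting surface = 2A = 30.20 m² (ratio 2).
αS·A_cross = εσ·A_surf·T⁴  ⇒  T⁴ = αS/(ε·2σ).
T⁴ = 0.180·4680/(0.43·2·5.67×10⁻⁸) = 1.728×10¹⁰ K⁴.
T = (1.728×10¹⁰)^(1/4).

T ≈ 363 K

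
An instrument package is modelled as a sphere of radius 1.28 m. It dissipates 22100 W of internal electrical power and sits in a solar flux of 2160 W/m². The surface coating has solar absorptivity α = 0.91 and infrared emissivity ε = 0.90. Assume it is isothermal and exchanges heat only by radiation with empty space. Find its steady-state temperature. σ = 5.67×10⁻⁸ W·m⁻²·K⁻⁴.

T ≈ 418 K

At steady state, absorbed solar power + internal power = radiated power.
Absorbed: α·S·A_cross = 0.91·2160·5.147 = 10120 W (cross-section πr²).
Total input = 10120 + 22100 = 32220 W.
Radiated: εσ·A_surf·T⁴ with A_surf = 4πr² = 20.59 m².
T⁴ = 32220/(0.90·5.67×10⁻⁸·20.59) = 3.066×10¹⁰ K⁴.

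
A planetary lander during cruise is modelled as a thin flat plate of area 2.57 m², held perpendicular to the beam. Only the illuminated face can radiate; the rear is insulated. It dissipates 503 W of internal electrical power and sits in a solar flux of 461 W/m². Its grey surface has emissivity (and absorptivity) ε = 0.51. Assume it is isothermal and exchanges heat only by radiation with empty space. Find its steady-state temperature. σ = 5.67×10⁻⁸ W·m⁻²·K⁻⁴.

At steady state, absorbed solar power + internal power = radiated power.
Absorbed: α·S·A_cross = 0.51·461·2.570 = 604.2 W (cross-section A).
Total input = 604.2 + 503 = 1107 W.
Radiated: εσ·A_surf·T⁴ with A_surf = A = 2.570 m².
T⁴ = 1107/(0.51·5.67×10⁻⁸·2.570) = 1.490×10¹⁰ K⁴.

T ≈ 349 K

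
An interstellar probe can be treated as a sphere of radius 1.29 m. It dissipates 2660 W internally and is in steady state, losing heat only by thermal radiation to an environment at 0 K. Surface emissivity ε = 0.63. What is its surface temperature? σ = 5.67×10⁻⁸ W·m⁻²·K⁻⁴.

T ≈ 244 K

Steady state: internal power = radiated power, P = εσA T⁴.
Radiating area A = 4πr² = 20.91 m².
T⁴ = P/(εσA) = 2660/(0.63·5.67×10⁻⁸·20.91) = 3.561×10⁹ K⁴.
T = (3.561×10⁹)^(1/4).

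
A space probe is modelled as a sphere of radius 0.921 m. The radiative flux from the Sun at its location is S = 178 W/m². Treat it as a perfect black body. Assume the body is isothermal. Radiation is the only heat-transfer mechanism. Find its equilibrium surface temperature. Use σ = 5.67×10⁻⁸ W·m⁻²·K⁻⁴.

At equilibrium, absorbed power = emitted power.
Absorbing cross-section = πr² = 2.665 m²; emitting surface = 4πr² = 10.66 m² (ratio 4).
S·A_cross = εσ·A_surf·T⁴  ⇒  T⁴ = S/(4σ).
T⁴ = 1.00·178/(4·5.67×10⁻⁸) = 7.848×10⁸ K⁴.
T = (7.848×10⁸)^(1/4).

T ≈ 167 K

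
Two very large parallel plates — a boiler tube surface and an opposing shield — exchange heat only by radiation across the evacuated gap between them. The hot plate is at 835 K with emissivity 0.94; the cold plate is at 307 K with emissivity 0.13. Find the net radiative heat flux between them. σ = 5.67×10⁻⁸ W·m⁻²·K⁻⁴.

For two infinite grey parallel plates, q = σ(T₁⁴ − T₂⁴)/(1/ε₁ + 1/ε₂ − 1).
T₁⁴ − T₂⁴ = 4.861×10¹¹ − 8.883×10⁹ = 4.772×10¹¹ K⁴.
1/ε₁ + 1/ε₂ − 1 = 1.064 + 7.692 − 1 = 7.756.
q = 5.67×10⁻⁸ × 4.772×10¹¹ / 7.756.

q ≈ 3490 W/m²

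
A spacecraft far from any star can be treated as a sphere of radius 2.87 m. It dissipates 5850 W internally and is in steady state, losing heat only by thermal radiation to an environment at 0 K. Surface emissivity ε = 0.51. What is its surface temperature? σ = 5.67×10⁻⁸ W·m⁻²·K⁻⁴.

T ≈ 210 K

Steady state: internal power = radiated power, P = εσA T⁴.
Radiating area A = 4πr² = 103.5 m².
T⁴ = P/(εσA) = 5850/(0.51·5.67×10⁻⁸·103.5) = 1.954×10⁹ K⁴.
T = (1.954×10⁹)^(1/4).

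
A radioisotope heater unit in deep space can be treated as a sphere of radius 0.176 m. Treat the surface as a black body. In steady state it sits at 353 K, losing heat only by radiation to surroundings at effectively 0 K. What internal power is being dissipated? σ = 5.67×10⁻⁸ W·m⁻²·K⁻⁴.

Steady state: P = εσA T⁴.
A = 4πr² = 0.3893 m²; T⁴ = (353)⁴ = 1.553×10¹⁰ K⁴.
P = 1.0 × 5.67×10⁻⁸ × 0.3893 × 1.553×10¹⁰.

P ≈ 343 W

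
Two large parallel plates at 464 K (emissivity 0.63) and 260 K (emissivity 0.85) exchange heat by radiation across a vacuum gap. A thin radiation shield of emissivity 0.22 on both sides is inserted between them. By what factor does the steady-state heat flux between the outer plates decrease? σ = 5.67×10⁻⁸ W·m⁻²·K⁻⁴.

factor ≈ 5.59

Without shield: q₀ = σΔ(T⁴)/(1/ε₁+1/ε₂−1) with denominator 1.764.
With shield the two gaps are in series; the resistances add: (1/ε₁+1/ε_s−1)+(1/ε_s+1/ε₂−1) = 5.133+4.722 = 9.855.
Heat-flux ratio q₀/q = 9.855/1.764.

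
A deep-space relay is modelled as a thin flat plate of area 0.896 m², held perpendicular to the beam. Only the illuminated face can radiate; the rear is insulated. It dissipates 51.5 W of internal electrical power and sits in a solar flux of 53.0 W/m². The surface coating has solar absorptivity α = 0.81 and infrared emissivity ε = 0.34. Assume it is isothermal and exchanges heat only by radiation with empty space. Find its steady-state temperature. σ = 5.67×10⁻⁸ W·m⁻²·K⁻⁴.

At steady state, absorbed solar power + internal power = radiated power.
Absorbed: α·S·A_cross = 0.81·53.0·0.8960 = 38.47 W (cross-section A).
Total input = 38.47 + 51.5 = 89.97 W.
Radiated: εσ·A_surf·T⁴ with A_surf = A = 0.8960 m².
T⁴ = 89.97/(0.34·5.67×10⁻⁸·0.8960) = 5.208×10⁹ K⁴.

T ≈ 269 K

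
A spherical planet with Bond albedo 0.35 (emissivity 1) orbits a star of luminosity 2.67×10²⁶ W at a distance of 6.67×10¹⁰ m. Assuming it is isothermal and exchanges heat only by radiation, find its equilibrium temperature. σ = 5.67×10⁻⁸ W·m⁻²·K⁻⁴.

T ≈ 342 K

First find the stellar flux at distance d: S = L/(4πd²) = 2.67×10²⁶/(4π·(6.67×10¹⁰)²) = 4776 W/m².
For an isothermal sphere, absorbed (1−a)S·πr² = emitted σ·4πr²·T⁴, so T⁴ = (1−a)S/(4σ).
T⁴ = 0.650·4776/(4·5.67×10⁻⁸) = 1.369×10¹⁰ K⁴.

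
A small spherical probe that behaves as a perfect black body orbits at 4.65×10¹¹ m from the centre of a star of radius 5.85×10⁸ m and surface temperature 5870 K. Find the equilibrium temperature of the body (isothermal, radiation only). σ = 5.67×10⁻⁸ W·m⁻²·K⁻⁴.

T ≈ 147 K

The star's surface emits σT_*⁴; at distance d the flux is S = σT_*⁴(R_*/d)².
S = 5.67×10⁻⁸·(5870)⁴·(5.85×10⁸/4.65×10¹¹)² = 106.5 W/m².
For an isothermal sphere T⁴ = (1−a)S/(4σ) = 4.698×10⁸ K⁴.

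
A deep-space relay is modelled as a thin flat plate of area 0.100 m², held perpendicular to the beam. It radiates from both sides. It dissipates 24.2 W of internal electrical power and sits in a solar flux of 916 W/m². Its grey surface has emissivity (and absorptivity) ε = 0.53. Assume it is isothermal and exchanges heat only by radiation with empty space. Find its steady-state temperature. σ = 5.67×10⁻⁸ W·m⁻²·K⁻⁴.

At steady state, absorbed solar power + internal power = radiated power.
Absorbed: α·S·A_cross = 0.53·916·0.1000 = 48.55 W (cross-section A).
Total input = 48.55 + 24.2 = 72.75 W.
Radiated: εσ·A_surf·T⁴ with A_surf = 2A = 0.2000 m².
T⁴ = 72.75/(0.53·5.67×10⁻⁸·0.2000) = 1.210×10¹⁰ K⁴.

T ≈ 332 K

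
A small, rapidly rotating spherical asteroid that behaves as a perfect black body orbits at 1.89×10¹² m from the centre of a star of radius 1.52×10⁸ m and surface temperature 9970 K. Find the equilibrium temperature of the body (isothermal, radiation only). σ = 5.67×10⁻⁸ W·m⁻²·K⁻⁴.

The star's surface emits σT_*⁴; at distance d the flux is S = σT_*⁴(R_*/d)².
S = 5.67×10⁻⁸·(9970)⁴·(1.52×10⁸/1.89×10¹²)² = 3.623 W/m².
For an isothermal sphere T⁴ = (1−a)S/(4σ) = 1.598×10⁷ K⁴.

T ≈ 63.2 K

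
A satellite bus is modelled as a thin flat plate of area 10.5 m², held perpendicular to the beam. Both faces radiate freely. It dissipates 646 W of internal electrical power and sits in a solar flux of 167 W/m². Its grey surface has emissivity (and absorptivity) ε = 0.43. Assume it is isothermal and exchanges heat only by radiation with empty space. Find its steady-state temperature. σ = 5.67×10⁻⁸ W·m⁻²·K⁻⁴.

At steady state, absorbed solar power + internal power = radiated power.
Absorbed: α·S·A_cross = 0.43·167·10.50 = 754.0 W (cross-section A).
Total input = 754.0 + 646 = 1400 W.
Radiated: εσ·A_surf·T⁴ with A_surf = 2A = 21.00 m².
T⁴ = 1400/(0.43·5.67×10⁻⁸·21.00) = 2.734×10⁹ K⁴.

T ≈ 229 K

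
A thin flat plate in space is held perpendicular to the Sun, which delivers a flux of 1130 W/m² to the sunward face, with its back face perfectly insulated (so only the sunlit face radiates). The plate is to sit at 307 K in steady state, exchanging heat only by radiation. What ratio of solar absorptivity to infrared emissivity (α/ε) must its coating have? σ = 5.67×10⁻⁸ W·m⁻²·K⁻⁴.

Balance: αS·A = εσ·1A·T⁴ ⇒ α/ε = σT⁴/S.
α/ε = 5.67×10⁻⁸·(307)⁴/1130 = 5.67×10⁻⁸·8.883×10⁹/1130.

α/ε ≈ 0.446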